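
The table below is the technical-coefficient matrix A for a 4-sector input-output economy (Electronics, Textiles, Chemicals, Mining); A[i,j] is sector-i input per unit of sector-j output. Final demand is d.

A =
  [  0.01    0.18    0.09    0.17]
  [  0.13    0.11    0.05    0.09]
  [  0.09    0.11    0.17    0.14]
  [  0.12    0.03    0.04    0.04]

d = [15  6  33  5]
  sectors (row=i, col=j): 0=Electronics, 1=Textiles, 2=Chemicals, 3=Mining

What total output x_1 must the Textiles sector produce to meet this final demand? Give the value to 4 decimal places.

13.8390

Form M = I − A:
  [  0.99   -0.18   -0.09   -0.17]
  [ -0.13    0.89   -0.05   -0.09]
  [ -0.09   -0.11    0.83   -0.14]
  [ -0.12   -0.03   -0.04    0.96]
Leontief inverse L = M⁻¹:
  [  1.0839    0.2449    0.1437    0.2359]
  [  0.1827    1.1780    0.0983    0.1571]
  [  0.1667    0.1954    1.2457    0.2295]
  [  0.1481    0.0756    0.0729    1.0856]
Total output x = L · d:
  x_0 = 1.0839·15 + 0.2449·6 + 0.1437·33 + 0.2359·5 = 23.6480
  x_1 = 0.1827·15 + 1.1780·6 + 0.0983·33 + 0.1571·5 = 13.8390
  x_2 = 0.1667·15 + 0.1954·6 + 1.2457·33 + 0.2295·5 = 45.9302
  x_3 = 0.1481·15 + 0.0756·6 + 0.0729·33 + 1.0856·5 = 10.5106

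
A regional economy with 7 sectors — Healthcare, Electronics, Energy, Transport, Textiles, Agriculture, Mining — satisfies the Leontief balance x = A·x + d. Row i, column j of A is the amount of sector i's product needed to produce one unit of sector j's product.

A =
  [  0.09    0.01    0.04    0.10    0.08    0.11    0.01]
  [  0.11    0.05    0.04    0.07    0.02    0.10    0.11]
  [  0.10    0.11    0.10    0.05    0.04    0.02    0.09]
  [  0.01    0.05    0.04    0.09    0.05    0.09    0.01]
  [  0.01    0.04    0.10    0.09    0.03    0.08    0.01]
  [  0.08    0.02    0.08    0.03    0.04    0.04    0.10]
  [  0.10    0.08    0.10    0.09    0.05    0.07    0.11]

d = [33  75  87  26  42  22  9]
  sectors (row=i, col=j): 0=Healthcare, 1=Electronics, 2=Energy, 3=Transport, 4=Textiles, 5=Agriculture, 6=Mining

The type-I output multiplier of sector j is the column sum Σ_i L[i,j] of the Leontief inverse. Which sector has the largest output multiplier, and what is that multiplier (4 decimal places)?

Form M = I − A:
  [  0.91   -0.01   -0.04   -0.10   -0.08   -0.11   -0.01]
  [ -0.11    0.95   -0.04   -0.07   -0.02   -0.10   -0.11]
  [ -0.10   -0.11    0.90   -0.05   -0.04   -0.02   -0.09]
  [ -0.01   -0.05   -0.04    0.91   -0.05   -0.09   -0.01]
  [ -0.01   -0.04   -0.10   -0.09    0.97   -0.08   -0.01]
  [ -0.08   -0.02   -0.08   -0.03   -0.04    0.96   -0.10]
  [ -0.10   -0.08   -0.10   -0.09   -0.05   -0.07    0.89]
Leontief inverse L = M⁻¹:
  [  1.1371    0.0433    0.0923    0.1551    0.1158    0.1645    0.0490]
  [  0.1791    1.0942    0.1035    0.1381    0.0643    0.1673    0.1688]
  [  0.1746    0.1615    1.1657    0.1220    0.0837    0.0906    0.1523]
  [  0.0484    0.0793    0.0812    1.1312    0.0751    0.1312    0.0469]
  [  0.0547    0.0759    0.1458    0.1336    1.0576    0.1216    0.0518]
  [  0.1358    0.0599    0.1341    0.0848    0.0749    1.0912    0.1469]
  [  0.1821    0.1384    0.1776    0.1721    0.1011    0.1496    1.1806]
Total output x = L · d:
  x_0 = 1.1371·33 + 0.0433·75 + 0.0923·87 + 0.1551·26 + 0.1158·42 + 0.1645·22 + 0.0490·9 = 61.7523
  x_1 = 0.1791·33 + 1.0942·75 + 0.1035·87 + 0.1381·26 + 0.0643·42 + 0.1673·22 + 0.1688·9 = 108.4730
  x_2 = 0.1746·33 + 0.1615·75 + 1.1657·87 + 0.1220·26 + 0.0837·42 + 0.0906·22 + 0.1523·9 = 129.3440
  x_3 = 0.0484·33 + 0.0793·75 + 0.0812·87 + 1.1312·26 + 0.0751·42 + 0.1312·22 + 0.0469·9 = 50.4832
  x_4 = 0.0547·33 + 0.0759·75 + 0.1458·87 + 0.1336·26 + 1.0576·42 + 0.1216·22 + 0.0518·9 = 71.2214
  x_5 = 0.1358·33 + 0.0599·75 + 0.1341·87 + 0.0848·26 + 0.0749·42 + 1.0912·22 + 0.1469·9 = 51.3211
  x_6 = 0.1821·33 + 0.1384·75 + 0.1776·87 + 0.1721·26 + 0.1011·42 + 0.1496·22 + 1.1806·9 = 54.4770
Output multipliers (column sums of L):
  Healthcare: 1.9119
  Electronics: 1.6525
  Energy: 1.9002
  Transport: 1.9369
  Textiles: 1.5725
  Agriculture: 1.9161
  Mining: 1.7962

Transport (1.9369)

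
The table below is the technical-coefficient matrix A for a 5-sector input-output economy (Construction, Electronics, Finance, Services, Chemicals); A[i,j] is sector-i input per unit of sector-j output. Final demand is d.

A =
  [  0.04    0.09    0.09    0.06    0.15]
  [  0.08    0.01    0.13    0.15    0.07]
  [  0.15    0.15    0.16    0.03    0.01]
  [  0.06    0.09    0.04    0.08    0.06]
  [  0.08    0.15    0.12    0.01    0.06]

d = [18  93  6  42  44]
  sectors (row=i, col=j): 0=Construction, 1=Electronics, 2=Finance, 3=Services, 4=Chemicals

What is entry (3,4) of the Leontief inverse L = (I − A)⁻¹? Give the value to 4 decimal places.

Form M = I − A:
  [  0.96   -0.09   -0.09   -0.06   -0.15]
  [ -0.08    0.99   -0.13   -0.15   -0.07]
  [ -0.15   -0.15    0.84   -0.03   -0.01]
  [ -0.06   -0.09   -0.04    0.92   -0.06]
  [ -0.08   -0.15   -0.12   -0.01    0.94]
Leontief inverse L = M⁻¹:
  [  1.1066    0.1673    0.1778    0.1074    0.1978]
  [  0.1460    1.0912    0.2109    0.1956    0.1193]
  [  0.2292    0.2324    1.2660    0.0949    0.0734]
  [  0.1061    0.1421    0.1011    1.1214    0.1002]
  [  0.1479    0.2195    0.2115    0.0644    1.1101]
Total output x = L · d:
  x_0 = 1.1066·18 + 0.1673·93 + 0.1778·6 + 0.1074·42 + 0.1978·44 = 49.7545
  x_1 = 0.1460·18 + 1.0912·93 + 0.2109·6 + 0.1956·42 + 0.1193·44 = 118.8390
  x_2 = 0.2292·18 + 0.2324·93 + 1.2660·6 + 0.0949·42 + 0.0734·44 = 40.5537
  x_3 = 0.1061·18 + 0.1421·93 + 0.1011·6 + 1.1214·42 + 0.1002·44 = 67.2357
  x_4 = 0.1479·18 + 0.2195·93 + 0.2115·6 + 0.0644·42 + 1.1101·44 = 75.8989

L[3,4] = 0.1002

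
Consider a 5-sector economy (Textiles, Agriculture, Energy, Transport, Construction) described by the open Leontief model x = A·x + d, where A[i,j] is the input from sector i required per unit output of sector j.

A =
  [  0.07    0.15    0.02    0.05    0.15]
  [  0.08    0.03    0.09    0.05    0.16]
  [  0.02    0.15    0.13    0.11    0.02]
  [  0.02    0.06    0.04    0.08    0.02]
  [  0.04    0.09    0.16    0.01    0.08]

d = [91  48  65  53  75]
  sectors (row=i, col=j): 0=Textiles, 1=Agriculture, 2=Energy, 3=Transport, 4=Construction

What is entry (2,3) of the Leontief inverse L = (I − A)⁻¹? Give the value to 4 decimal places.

Form M = I − A:
  [  0.93   -0.15   -0.02   -0.05   -0.15]
  [ -0.08    0.97   -0.09   -0.05   -0.16]
  [ -0.02   -0.15    0.87   -0.11   -0.02]
  [ -0.02   -0.06   -0.04    0.92   -0.02]
  [ -0.04   -0.09   -0.16   -0.01    0.92]
Leontief inverse L = M⁻¹:
  [  1.1067    0.2111    0.0918    0.0850    0.2210]
  [  0.1089    1.0977    0.1594    0.0870    0.2140]
  [  0.0502    0.2088    1.1930    0.1575    0.0739]
  [  0.0348    0.0886    0.0692    1.1024    0.0466]
  [  0.0679    0.1538    0.2278    0.0516    1.1309]
Total output x = L · d:
  x_0 = 1.1067·91 + 0.2111·48 + 0.0918·65 + 0.0850·53 + 0.2210·75 = 137.8962
  x_1 = 0.1089·91 + 1.0977·48 + 0.1594·65 + 0.0870·53 + 0.2140·75 = 93.6216
  x_2 = 0.0502·91 + 0.2088·48 + 1.1930·65 + 0.1575·53 + 0.0739·75 = 106.0254
  x_3 = 0.0348·91 + 0.0886·48 + 0.0692·65 + 1.1024·53 + 0.0466·75 = 73.8419
  x_4 = 0.0679·91 + 0.1538·48 + 0.2278·65 + 0.0516·53 + 1.1309·75 = 115.9177

L[2,3] = 0.1575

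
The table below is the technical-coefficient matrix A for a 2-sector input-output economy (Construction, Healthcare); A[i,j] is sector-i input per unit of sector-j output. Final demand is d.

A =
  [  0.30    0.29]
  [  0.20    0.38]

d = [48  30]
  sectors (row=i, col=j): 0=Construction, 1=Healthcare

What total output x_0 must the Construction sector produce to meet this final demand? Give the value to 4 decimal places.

Form M = I − A:
  [  0.70   -0.29]
  [ -0.20    0.62]
Leontief inverse L = M⁻¹:
  [  1.6489    0.7713]
  [  0.5319    1.8617]
Total output x = L · d:
  x_0 = 1.6489·48 + 0.7713·30 = 102.2872
  x_1 = 0.5319·48 + 1.8617·30 = 81.3830

102.2872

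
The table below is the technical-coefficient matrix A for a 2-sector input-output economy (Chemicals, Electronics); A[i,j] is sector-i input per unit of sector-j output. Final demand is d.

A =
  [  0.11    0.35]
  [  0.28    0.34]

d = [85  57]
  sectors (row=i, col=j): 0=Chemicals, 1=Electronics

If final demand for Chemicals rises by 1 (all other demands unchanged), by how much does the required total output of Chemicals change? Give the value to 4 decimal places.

Form M = I − A:
  [  0.89   -0.35]
  [ -0.28    0.66]
Leontief inverse L = M⁻¹:
  [  1.3486    0.7152]
  [  0.5721    1.8186]
Total output x = L · d:
  x_0 = 1.3486·85 + 0.7152·57 = 155.3944
  x_1 = 0.5721·85 + 1.8186·57 = 152.2885
Δx_0 = L[0,0] · Δd_0 = 1.3486 · 1 = 1.3486

1.3486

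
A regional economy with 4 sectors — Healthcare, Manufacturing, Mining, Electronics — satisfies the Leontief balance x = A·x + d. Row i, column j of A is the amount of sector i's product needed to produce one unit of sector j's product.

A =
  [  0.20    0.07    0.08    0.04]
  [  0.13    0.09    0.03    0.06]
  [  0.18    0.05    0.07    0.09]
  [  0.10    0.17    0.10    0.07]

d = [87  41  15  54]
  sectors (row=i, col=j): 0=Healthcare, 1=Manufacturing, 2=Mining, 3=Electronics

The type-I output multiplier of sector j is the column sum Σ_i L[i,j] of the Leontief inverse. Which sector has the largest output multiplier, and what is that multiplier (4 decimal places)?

Healthcare (2.0114)

Form M = I − A:
  [  0.80   -0.07   -0.08   -0.04]
  [ -0.13    0.91   -0.03   -0.06]
  [ -0.18   -0.05    0.93   -0.09]
  [ -0.10   -0.17   -0.10    0.93]
Leontief inverse L = M⁻¹:
  [  1.3073    0.1216    0.1246    0.0761]
  [  0.2100    1.1351    0.0642    0.0885]
  [  0.2846    0.1070    1.1169    0.1272]
  [  0.2096    0.2321    0.1452    1.1133]
Total output x = L · d:
  x_0 = 1.3073·87 + 0.1216·41 + 0.1246·15 + 0.0761·54 = 124.7021
  x_1 = 0.2100·87 + 1.1351·41 + 0.0642·15 + 0.0885·54 = 70.5462
  x_2 = 0.2846·87 + 0.1070·41 + 1.1169·15 + 0.1272·54 = 52.7716
  x_3 = 0.2096·87 + 0.2321·41 + 0.1452·15 + 1.1133·54 = 90.0432
Output multipliers (column sums of L):
  Healthcare: 2.0114
  Manufacturing: 1.5958
  Mining: 1.4509
  Electronics: 1.4051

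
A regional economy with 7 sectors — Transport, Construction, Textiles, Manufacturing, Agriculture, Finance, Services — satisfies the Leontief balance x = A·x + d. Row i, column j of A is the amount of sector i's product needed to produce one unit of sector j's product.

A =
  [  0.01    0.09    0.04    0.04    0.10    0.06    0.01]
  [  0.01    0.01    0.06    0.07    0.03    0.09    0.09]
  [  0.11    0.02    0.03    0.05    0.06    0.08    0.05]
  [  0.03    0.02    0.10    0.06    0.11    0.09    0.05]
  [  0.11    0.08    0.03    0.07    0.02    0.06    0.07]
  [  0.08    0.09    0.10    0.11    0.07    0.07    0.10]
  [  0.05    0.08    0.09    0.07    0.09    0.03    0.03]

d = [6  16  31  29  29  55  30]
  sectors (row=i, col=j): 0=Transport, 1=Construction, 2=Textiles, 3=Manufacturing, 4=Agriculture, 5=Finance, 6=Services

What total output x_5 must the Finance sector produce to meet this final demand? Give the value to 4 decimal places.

Form M = I − A:
  [  0.99   -0.09   -0.04   -0.04   -0.10   -0.06   -0.01]
  [ -0.01    0.99   -0.06   -0.07   -0.03   -0.09   -0.09]
  [ -0.11   -0.02    0.97   -0.05   -0.06   -0.08   -0.05]
  [ -0.03   -0.02   -0.10    0.94   -0.11   -0.09   -0.05]
  [ -0.11   -0.08   -0.03   -0.07    0.98   -0.06   -0.07]
  [ -0.08   -0.09   -0.10   -0.11   -0.07    0.93   -0.10]
  [ -0.05   -0.08   -0.09   -0.07   -0.09   -0.03    0.97]
Leontief inverse L = M⁻¹:
  [  1.0491    0.1235    0.0795    0.0844    0.1374    0.1052    0.0515]
  [  0.0522    1.0484    0.1074    0.1172    0.0786    0.1346    0.1289]
  [  0.1505    0.0653    1.0763    0.0985    0.1117    0.1282    0.0895]
  [  0.0869    0.0684    0.1526    1.1177    0.1655    0.1474    0.0999]
  [  0.1485    0.1241    0.0818    0.1218    1.0765    0.1135    0.1129]
  [  0.1433    0.1494    0.1719    0.1836    0.1471    1.1463    0.1625]
  [  0.0968    0.1200    0.1367    0.1208    0.1403    0.0850    1.0752]
Total output x = L · d:
  x_0 = 1.0491·6 + 0.1235·16 + 0.0795·31 + 0.0844·29 + 0.1374·29 + 0.1052·55 + 0.0515·30 = 24.4975
  x_1 = 0.0522·6 + 1.0484·16 + 0.1074·31 + 0.1172·29 + 0.0786·29 + 0.1346·55 + 0.1289·30 = 37.3676
  x_2 = 0.1505·6 + 0.0653·16 + 1.0763·31 + 0.0985·29 + 0.1117·29 + 0.1282·55 + 0.0895·30 = 51.1465
  x_3 = 0.0869·6 + 0.0684·16 + 0.1526·31 + 1.1177·29 + 0.1655·29 + 0.1474·55 + 0.0999·30 = 54.6641
  x_4 = 0.1485·6 + 0.1241·16 + 0.0818·31 + 0.1218·29 + 1.0765·29 + 0.1135·55 + 0.1129·30 = 49.7932
  x_5 = 0.1433·6 + 0.1494·16 + 0.1719·31 + 0.1836·29 + 0.1471·29 + 1.1463·55 + 0.1625·30 = 86.0867
  x_6 = 0.0968·6 + 0.1200·16 + 0.1367·31 + 0.1208·29 + 0.1403·29 + 0.0850·55 + 1.0752·30 = 51.2453

86.0867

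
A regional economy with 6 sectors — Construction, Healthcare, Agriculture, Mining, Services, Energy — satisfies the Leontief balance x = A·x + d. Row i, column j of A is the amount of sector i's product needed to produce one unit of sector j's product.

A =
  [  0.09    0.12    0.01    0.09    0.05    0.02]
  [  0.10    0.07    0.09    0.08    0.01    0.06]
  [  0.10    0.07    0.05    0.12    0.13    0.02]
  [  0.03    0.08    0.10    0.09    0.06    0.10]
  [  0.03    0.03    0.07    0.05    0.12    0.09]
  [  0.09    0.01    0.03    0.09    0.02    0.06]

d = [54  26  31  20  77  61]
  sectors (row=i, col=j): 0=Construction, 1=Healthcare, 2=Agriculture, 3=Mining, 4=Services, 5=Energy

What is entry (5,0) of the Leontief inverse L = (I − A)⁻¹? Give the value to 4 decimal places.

L[5,0] = 0.1252

Form M = I − A:
  [  0.91   -0.12   -0.01   -0.09   -0.05   -0.02]
  [ -0.10    0.93   -0.09   -0.08   -0.01   -0.06]
  [ -0.10   -0.07    0.95   -0.12   -0.13   -0.02]
  [ -0.03   -0.08   -0.10    0.91   -0.06   -0.10]
  [ -0.03   -0.03   -0.07   -0.05    0.88   -0.09]
  [ -0.09   -0.01   -0.03   -0.09   -0.02    0.94]
Leontief inverse L = M⁻¹:
  [  1.1362    0.1662    0.0510    0.1443    0.0852    0.0594]
  [  0.1535    1.1199    0.1298    0.1433    0.0526    0.0978]
  [  0.1546    0.1260    1.1022    0.1892    0.1876    0.0729]
  [  0.0866    0.1271    0.1477    1.1587    0.1105    0.1469]
  [  0.0740    0.0657    0.1082    0.1045    1.1674    0.1310]
  [  0.1252    0.0454    0.0579    0.1345    0.0501    1.0897]
Total output x = L · d:
  x_0 = 1.1362·54 + 0.1662·26 + 0.0510·31 + 0.1443·20 + 0.0852·77 + 0.0594·61 = 80.3263
  x_1 = 0.1535·54 + 1.1199·26 + 0.1298·31 + 0.1433·20 + 0.0526·77 + 0.0978·61 = 54.3092
  x_2 = 0.1546·54 + 0.1260·26 + 1.1022·31 + 0.1892·20 + 0.1876·77 + 0.0729·61 = 68.4711
  x_3 = 0.0866·54 + 0.1271·26 + 0.1477·31 + 1.1587·20 + 0.1105·77 + 0.1469·61 = 53.2079
  x_4 = 0.0740·54 + 0.0657·26 + 0.1082·31 + 0.1045·20 + 1.1674·77 + 0.1310·61 = 109.0238
  x_5 = 0.1252·54 + 0.0454·26 + 0.0579·31 + 0.1345·20 + 0.0501·77 + 1.0897·61 = 82.7615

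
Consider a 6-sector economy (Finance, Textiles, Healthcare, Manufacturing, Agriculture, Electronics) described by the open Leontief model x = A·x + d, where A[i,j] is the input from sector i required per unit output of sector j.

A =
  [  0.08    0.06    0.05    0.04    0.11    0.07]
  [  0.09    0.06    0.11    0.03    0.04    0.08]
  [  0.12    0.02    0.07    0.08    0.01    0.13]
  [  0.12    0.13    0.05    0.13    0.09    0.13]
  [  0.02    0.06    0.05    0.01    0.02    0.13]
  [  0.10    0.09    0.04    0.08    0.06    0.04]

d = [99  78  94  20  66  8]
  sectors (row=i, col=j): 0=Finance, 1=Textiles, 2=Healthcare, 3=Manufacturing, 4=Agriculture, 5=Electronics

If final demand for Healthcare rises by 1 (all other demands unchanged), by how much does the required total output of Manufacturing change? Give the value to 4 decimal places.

Form M = I − A:
  [  0.92   -0.06   -0.05   -0.04   -0.11   -0.07]
  [ -0.09    0.94   -0.11   -0.03   -0.04   -0.08]
  [ -0.12   -0.02    0.93   -0.08   -0.01   -0.13]
  [ -0.12   -0.13   -0.05    0.87   -0.09   -0.13]
  [ -0.02   -0.06   -0.05   -0.01    0.98   -0.13]
  [ -0.10   -0.09   -0.04   -0.08   -0.06    0.96]
Leontief inverse L = M⁻¹:
  [  1.1377    0.1079    0.0919    0.0786    0.1485    0.1352]
  [  0.1554    1.1062    0.1537    0.0737    0.0798    0.1451]
  [  0.1929    0.0771    1.1136    0.1328    0.0604    0.1975]
  [  0.2226    0.2157    0.1208    1.2016    0.1598    0.2349]
  [  0.0666    0.0949    0.0807    0.0415    1.0469    0.1711]
  [  0.1638    0.1421    0.0855    0.1234    0.1042    1.1078]
Total output x = L · d:
  x_0 = 1.1377·99 + 0.1079·78 + 0.0919·94 + 0.0786·20 + 0.1485·66 + 0.1352·8 = 142.1438
  x_1 = 0.1554·99 + 1.1062·78 + 0.1537·94 + 0.0737·20 + 0.0798·66 + 0.1451·8 = 124.0144
  x_2 = 0.1929·99 + 0.0771·78 + 1.1136·94 + 0.1328·20 + 0.0604·66 + 0.1975·8 = 138.0217
  x_3 = 0.2226·99 + 0.2157·78 + 0.1208·94 + 1.2016·20 + 0.1598·66 + 0.2349·8 = 86.6657
  x_4 = 0.0666·99 + 0.0949·78 + 0.0807·94 + 0.0415·20 + 1.0469·66 + 0.1711·8 = 92.8696
  x_5 = 0.1638·99 + 0.1421·78 + 0.0855·94 + 0.1234·20 + 0.1042·66 + 1.1078·8 = 53.5437
Δx_3 = L[3,2] · Δd_2 = 0.1208 · 1 = 0.1208

0.1208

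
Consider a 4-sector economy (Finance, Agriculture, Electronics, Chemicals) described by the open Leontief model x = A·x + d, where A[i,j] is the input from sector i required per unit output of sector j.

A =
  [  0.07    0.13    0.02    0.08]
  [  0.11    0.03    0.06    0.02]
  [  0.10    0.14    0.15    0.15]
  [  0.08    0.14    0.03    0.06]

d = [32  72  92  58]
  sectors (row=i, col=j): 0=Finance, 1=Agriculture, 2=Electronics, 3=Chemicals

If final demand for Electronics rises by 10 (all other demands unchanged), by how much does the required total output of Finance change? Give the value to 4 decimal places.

0.4177

Form M = I − A:
  [  0.93   -0.13   -0.02   -0.08]
  [ -0.11    0.97   -0.06   -0.02]
  [ -0.10   -0.14    0.85   -0.15]
  [ -0.08   -0.14   -0.03    0.94]
Leontief inverse L = M⁻¹:
  [  1.1088    0.1697    0.0418    0.1046]
  [  0.1390    1.0680    0.0803    0.0474]
  [  0.1746    0.2278    1.2041    0.2119]
  [  0.1207    0.1808    0.0539    1.0866]
Total output x = L · d:
  x_0 = 1.1088·32 + 0.1697·72 + 0.0418·92 + 0.1046·58 = 57.6158
  x_1 = 0.1390·32 + 1.0680·72 + 0.0803·92 + 0.0474·58 = 91.4828
  x_2 = 0.1746·32 + 0.2278·72 + 1.2041·92 + 0.2119·58 = 145.0567
  x_3 = 0.1207·32 + 0.1808·72 + 0.0539·92 + 1.0866·58 = 84.8602
Δx_0 = L[0,2] · Δd_2 = 0.0418 · 10 = 0.4177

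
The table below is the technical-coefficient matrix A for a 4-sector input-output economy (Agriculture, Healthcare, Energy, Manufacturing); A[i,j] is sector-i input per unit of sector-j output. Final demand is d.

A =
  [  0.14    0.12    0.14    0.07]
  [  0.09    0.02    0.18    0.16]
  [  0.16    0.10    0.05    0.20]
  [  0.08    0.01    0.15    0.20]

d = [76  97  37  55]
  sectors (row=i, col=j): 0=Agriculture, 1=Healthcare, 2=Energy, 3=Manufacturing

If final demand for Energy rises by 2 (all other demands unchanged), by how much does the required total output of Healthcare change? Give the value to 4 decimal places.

Form M = I − A:
  [  0.86   -0.12   -0.14   -0.07]
  [ -0.09    0.98   -0.18   -0.16]
  [ -0.16   -0.10    0.95   -0.20]
  [ -0.08   -0.01   -0.15    0.80]
Leontief inverse L = M⁻¹:
  [  1.2477    0.1805    0.2509    0.2080]
  [  0.1927    1.0756    0.2799    0.3020]
  [  0.2678    0.1564    1.1768    0.3489]
  [  0.1774    0.0608    0.2492    1.3400]
Total output x = L · d:
  x_0 = 1.2477·76 + 0.1805·97 + 0.2509·37 + 0.2080·55 = 133.0597
  x_1 = 0.1927·76 + 1.0756·97 + 0.2799·37 + 0.3020·55 = 145.9494
  x_2 = 0.2678·76 + 0.1564·97 + 1.1768·37 + 0.3489·55 = 98.2581
  x_3 = 0.1774·76 + 0.0608·97 + 0.2492·37 + 1.3400·55 = 102.3037
Δx_1 = L[1,2] · Δd_2 = 0.2799 · 2 = 0.5598

0.5598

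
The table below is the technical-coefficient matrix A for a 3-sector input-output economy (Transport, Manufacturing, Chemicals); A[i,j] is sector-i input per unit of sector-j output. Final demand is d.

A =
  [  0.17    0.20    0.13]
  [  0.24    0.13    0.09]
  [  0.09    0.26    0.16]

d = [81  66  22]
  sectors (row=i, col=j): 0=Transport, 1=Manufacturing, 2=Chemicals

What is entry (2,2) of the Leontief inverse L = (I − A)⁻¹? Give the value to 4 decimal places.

Form M = I − A:
  [  0.83   -0.20   -0.13]
  [ -0.24    0.87   -0.09]
  [ -0.09   -0.26    0.84]
Leontief inverse L = M⁻¹:
  [  1.3425    0.3830    0.2488]
  [  0.3980    1.3010    0.2010]
  [  0.2670    0.4437    1.2793]
Total output x = L · d:
  x_0 = 1.3425·81 + 0.3830·66 + 0.2488·22 = 139.4968
  x_1 = 0.3980·81 + 1.3010·66 + 0.2010·22 = 122.5226
  x_2 = 0.2670·81 + 0.4437·66 + 1.2793·22 = 79.0602

L[2,2] = 1.2793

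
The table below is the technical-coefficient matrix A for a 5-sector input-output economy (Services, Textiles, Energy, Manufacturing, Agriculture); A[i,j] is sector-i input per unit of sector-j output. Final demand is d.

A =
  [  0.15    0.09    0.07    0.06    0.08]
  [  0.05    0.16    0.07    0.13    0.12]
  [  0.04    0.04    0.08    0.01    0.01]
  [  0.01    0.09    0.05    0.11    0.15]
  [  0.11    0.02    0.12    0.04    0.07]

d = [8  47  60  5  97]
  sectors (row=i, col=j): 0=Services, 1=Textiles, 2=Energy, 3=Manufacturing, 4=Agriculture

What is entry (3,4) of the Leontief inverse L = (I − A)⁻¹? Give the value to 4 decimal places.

L[3,4] = 0.2107

Form M = I − A:
  [  0.85   -0.09   -0.07   -0.06   -0.08]
  [ -0.05    0.84   -0.07   -0.13   -0.12]
  [ -0.04   -0.04    0.92   -0.01   -0.01]
  [ -0.01   -0.09   -0.05    0.89   -0.15]
  [ -0.11   -0.02   -0.12   -0.04    0.93]
Leontief inverse L = M⁻¹:
  [  1.2112    0.1513    0.1284    0.1116    0.1431]
  [  0.1077    1.2347    0.1393    0.1983    0.2021]
  [  0.0596    0.0624    1.1015    0.0268    0.0294]
  [  0.0541    0.1399    0.1052    1.1583    0.2107]
  [  0.1556    0.0585    0.1648    0.0707    1.1094]
Total output x = L · d:
  x_0 = 1.2112·8 + 0.1513·47 + 0.1284·60 + 0.1116·5 + 0.1431·97 = 38.9413
  x_1 = 0.1077·8 + 1.2347·47 + 0.1393·60 + 0.1983·5 + 0.2021·97 = 87.8380
  x_2 = 0.0596·8 + 0.0624·47 + 1.1015·60 + 0.0268·5 + 0.0294·97 = 72.4838
  x_3 = 0.0541·8 + 0.1399·47 + 0.1052·60 + 1.1583·5 + 0.2107·97 = 39.5466
  x_4 = 0.1556·8 + 0.0585·47 + 0.1648·60 + 0.0707·5 + 1.1094·97 = 121.8497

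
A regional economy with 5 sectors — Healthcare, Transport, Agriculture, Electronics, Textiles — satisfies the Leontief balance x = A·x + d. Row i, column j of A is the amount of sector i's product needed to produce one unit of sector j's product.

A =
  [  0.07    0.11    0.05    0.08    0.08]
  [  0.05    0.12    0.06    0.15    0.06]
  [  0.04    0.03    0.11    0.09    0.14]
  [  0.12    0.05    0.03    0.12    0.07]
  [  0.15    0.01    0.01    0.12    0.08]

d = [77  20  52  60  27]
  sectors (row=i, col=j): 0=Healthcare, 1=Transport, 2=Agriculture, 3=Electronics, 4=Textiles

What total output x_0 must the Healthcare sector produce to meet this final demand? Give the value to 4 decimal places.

Form M = I − A:
  [  0.93   -0.11   -0.05   -0.08   -0.08]
  [ -0.05    0.88   -0.06   -0.15   -0.06]
  [ -0.04   -0.03    0.89   -0.09   -0.14]
  [ -0.12   -0.05   -0.03    0.88   -0.07]
  [ -0.15   -0.01   -0.01   -0.12    0.92]
Leontief inverse L = M⁻¹:
  [  1.1284    0.1541    0.0805    0.1551    0.1322]
  [  0.1165    1.1689    0.0946    0.2357    0.1187]
  [  0.1060    0.0638    1.1416    0.1645    0.1996]
  [  0.1808    0.0936    0.0580    1.1912    0.1213]
  [  0.2100    0.0507    0.0341    0.1850    1.1278]
Total output x = L · d:
  x_0 = 1.1284·77 + 0.1541·20 + 0.0805·52 + 0.1551·60 + 0.1322·27 = 107.0275
  x_1 = 0.1165·77 + 1.1689·20 + 0.0946·52 + 0.2357·60 + 0.1187·27 = 54.6126
  x_2 = 0.1060·77 + 0.0638·20 + 1.1416·52 + 0.1645·60 + 0.1996·27 = 84.0572
  x_3 = 0.1808·77 + 0.0936·20 + 0.0580·52 + 1.1912·60 + 0.1213·27 = 93.5582
  x_4 = 0.2100·77 + 0.0507·20 + 0.0341·52 + 0.1850·60 + 1.1278·27 = 60.5085

107.0275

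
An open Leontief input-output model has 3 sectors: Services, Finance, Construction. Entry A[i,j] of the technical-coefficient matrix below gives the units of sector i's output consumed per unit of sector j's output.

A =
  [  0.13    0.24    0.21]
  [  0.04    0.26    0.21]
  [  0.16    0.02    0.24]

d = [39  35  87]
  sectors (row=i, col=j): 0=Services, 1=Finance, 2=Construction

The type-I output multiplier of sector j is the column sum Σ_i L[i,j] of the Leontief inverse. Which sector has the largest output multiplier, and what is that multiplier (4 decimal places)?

Form M = I − A:
  [  0.87   -0.24   -0.21]
  [ -0.04    0.74   -0.21]
  [ -0.16   -0.02    0.76]
Leontief inverse L = M⁻¹:
  [  1.2537    0.4191    0.4622]
  [  0.1437    1.4096    0.4292]
  [  0.2677    0.1253    1.4244]
Total output x = L · d:
  x_0 = 1.2537·39 + 0.4191·35 + 0.4622·87 = 103.7759
  x_1 = 0.1437·39 + 1.4096·35 + 0.4292·87 = 92.2817
  x_2 = 0.2677·39 + 0.1253·35 + 1.4244·87 = 138.7497
Output multipliers (column sums of L):
  Services: 1.6652
  Finance: 1.9540
  Construction: 2.3158

Construction (2.3158)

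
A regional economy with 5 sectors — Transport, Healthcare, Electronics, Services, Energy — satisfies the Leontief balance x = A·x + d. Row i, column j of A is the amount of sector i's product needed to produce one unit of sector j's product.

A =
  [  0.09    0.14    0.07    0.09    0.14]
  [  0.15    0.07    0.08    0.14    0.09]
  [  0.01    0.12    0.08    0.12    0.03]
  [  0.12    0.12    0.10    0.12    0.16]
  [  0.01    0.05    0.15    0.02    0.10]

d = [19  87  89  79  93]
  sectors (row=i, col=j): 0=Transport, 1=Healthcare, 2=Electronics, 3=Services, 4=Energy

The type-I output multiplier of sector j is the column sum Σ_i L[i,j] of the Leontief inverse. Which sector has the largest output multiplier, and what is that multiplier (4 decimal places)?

Energy (1.9778)

Form M = I − A:
  [  0.91   -0.14   -0.07   -0.09   -0.14]
  [ -0.15    0.93   -0.08   -0.14   -0.09]
  [ -0.01   -0.12    0.92   -0.12   -0.03]
  [ -0.12   -0.12   -0.10    0.88   -0.16]
  [ -0.01   -0.05   -0.15   -0.02    0.90]
Leontief inverse L = M⁻¹:
  [  1.1665    0.2344    0.1690    0.1852    0.2434]
  [  0.2293    1.1745    0.1785    0.2392    0.2016]
  [  0.0708    0.1895    1.1469    0.1961    0.1031]
  [  0.2060    0.2327    0.2155    1.2302    0.2812]
  [  0.0421    0.1046    0.2077    0.0754    1.1484]
Total output x = L · d:
  x_0 = 1.1665·19 + 0.2344·87 + 0.1690·89 + 0.1852·79 + 0.2434·93 = 94.8584
  x_1 = 0.2293·19 + 1.1745·87 + 0.1785·89 + 0.2392·79 + 0.2016·93 = 160.0712
  x_2 = 0.0708·19 + 0.1895·87 + 1.1469·89 + 0.1961·79 + 0.1031·93 = 144.9921
  x_3 = 0.2060·19 + 0.2327·87 + 0.2155·89 + 1.2302·79 + 0.2812·93 = 166.6757
  x_4 = 0.0421·19 + 0.1046·87 + 0.2077·89 + 0.0754·79 + 1.1484·93 = 141.1494
Output multipliers (column sums of L):
  Transport: 1.7148
  Healthcare: 1.9357
  Electronics: 1.9176
  Services: 1.9261
  Energy: 1.9778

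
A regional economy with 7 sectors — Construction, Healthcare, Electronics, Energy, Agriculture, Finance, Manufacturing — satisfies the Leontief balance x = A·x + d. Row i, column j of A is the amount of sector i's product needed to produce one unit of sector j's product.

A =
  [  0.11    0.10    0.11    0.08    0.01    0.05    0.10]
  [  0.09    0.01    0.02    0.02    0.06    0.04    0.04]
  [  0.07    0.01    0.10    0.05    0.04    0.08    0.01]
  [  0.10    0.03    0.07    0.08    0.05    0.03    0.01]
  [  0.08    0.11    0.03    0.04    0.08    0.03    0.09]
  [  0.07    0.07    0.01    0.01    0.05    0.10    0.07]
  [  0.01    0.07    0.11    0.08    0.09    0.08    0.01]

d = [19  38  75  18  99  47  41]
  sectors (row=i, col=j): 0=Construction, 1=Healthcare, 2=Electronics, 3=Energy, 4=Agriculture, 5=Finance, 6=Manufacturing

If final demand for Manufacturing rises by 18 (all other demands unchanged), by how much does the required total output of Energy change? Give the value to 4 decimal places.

0.7660

Form M = I − A:
  [  0.89   -0.10   -0.11   -0.08   -0.01   -0.05   -0.10]
  [ -0.09    0.99   -0.02   -0.02   -0.06   -0.04   -0.04]
  [ -0.07   -0.01    0.90   -0.05   -0.04   -0.08   -0.01]
  [ -0.10   -0.03   -0.07    0.92   -0.05   -0.03   -0.01]
  [ -0.08   -0.11   -0.03   -0.04    0.92   -0.03   -0.09]
  [ -0.07   -0.07   -0.01   -0.01   -0.05    0.90   -0.07]
  [ -0.01   -0.07   -0.11   -0.08   -0.09   -0.08    0.99]
Leontief inverse L = M⁻¹:
  [  1.1827    0.1492    0.1785    0.1317    0.0572    0.1071    0.1414]
  [  0.1291    1.0443    0.0547    0.0473    0.0849    0.0690    0.0689]
  [  0.1194    0.0450    1.1416    0.0812    0.0687    0.1187    0.0409]
  [  0.1540    0.0670    0.1157    1.1160    0.0794    0.0654    0.0426]
  [  0.1395    0.1565    0.0809    0.0808    1.1232    0.0735    0.1294]
  [  0.1182    0.1112    0.0485    0.0406    0.0852    1.1405    0.1057]
  [  0.0690    0.1090    0.1531    0.1145    0.1296    0.1233    1.0447]
Total output x = L · d:
  x_0 = 1.1827·19 + 0.1492·38 + 0.1785·75 + 0.1317·18 + 0.0572·99 + 0.1071·47 + 0.1414·41 = 60.3836
  x_1 = 0.1291·19 + 1.0443·38 + 0.0547·75 + 0.0473·18 + 0.0849·99 + 0.0690·47 + 0.0689·41 = 61.5627
  x_2 = 0.1194·19 + 0.0450·38 + 1.1416·75 + 0.0812·18 + 0.0687·99 + 0.1187·47 + 0.0409·41 = 105.1260
  x_3 = 0.1540·19 + 0.0670·38 + 0.1157·75 + 1.1160·18 + 0.0794·99 + 0.0654·47 + 0.0426·41 = 46.9228
  x_4 = 0.1395·19 + 0.1565·38 + 0.0809·75 + 0.0808·18 + 1.1232·99 + 0.0735·47 + 0.1294·41 = 136.0772
  x_5 = 0.1182·19 + 0.1112·38 + 0.0485·75 + 0.0406·18 + 0.0852·99 + 1.1405·47 + 0.1057·41 = 77.2142
  x_6 = 0.0690·19 + 0.1090·38 + 0.1531·75 + 0.1145·18 + 0.1296·99 + 0.1233·47 + 1.0447·41 = 80.4596
Δx_3 = L[3,6] · Δd_6 = 0.0426 · 18 = 0.7660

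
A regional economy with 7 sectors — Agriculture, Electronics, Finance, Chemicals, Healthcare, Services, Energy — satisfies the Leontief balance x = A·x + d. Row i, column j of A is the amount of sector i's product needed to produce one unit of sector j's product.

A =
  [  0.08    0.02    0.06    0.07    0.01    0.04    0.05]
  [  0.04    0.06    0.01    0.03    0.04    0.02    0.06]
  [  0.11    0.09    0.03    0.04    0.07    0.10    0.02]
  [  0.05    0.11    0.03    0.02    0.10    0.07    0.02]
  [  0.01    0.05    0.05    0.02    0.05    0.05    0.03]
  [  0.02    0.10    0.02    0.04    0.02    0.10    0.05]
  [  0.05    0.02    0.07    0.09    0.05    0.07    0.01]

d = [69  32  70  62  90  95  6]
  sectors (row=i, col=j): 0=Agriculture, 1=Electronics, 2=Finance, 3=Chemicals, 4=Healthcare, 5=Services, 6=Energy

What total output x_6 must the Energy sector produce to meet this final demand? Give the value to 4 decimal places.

44.0257

Form M = I − A:
  [  0.92   -0.02   -0.06   -0.07   -0.01   -0.04   -0.05]
  [ -0.04    0.94   -0.01   -0.03   -0.04   -0.02   -0.06]
  [ -0.11   -0.09    0.97   -0.04   -0.07   -0.10   -0.02]
  [ -0.05   -0.11   -0.03    0.98   -0.10   -0.07   -0.02]
  [ -0.01   -0.05   -0.05   -0.02    0.95   -0.05   -0.03]
  [ -0.02   -0.10   -0.02   -0.04   -0.02    0.90   -0.05]
  [ -0.05   -0.02   -0.07   -0.09   -0.05   -0.07    0.99]
Leontief inverse L = M⁻¹:
  [  1.1097    0.0535    0.0803    0.0941    0.0349    0.0739    0.0676]
  [  0.0583    1.0823    0.0254    0.0480    0.0579    0.0422    0.0739]
  [  0.1424    0.1334    1.0547    0.0695    0.0976    0.1410    0.0481]
  [  0.0751    0.1471    0.0502    1.0431    0.1250    0.1037    0.0438]
  [  0.0285    0.0767    0.0635    0.0359    1.0685    0.0756    0.0443]
  [  0.0426    0.1360    0.0367    0.0623    0.0430    1.1329    0.0709]
  [  0.0786    0.0609    0.0895    0.1117    0.0782    0.1079    1.0296]
Total output x = L · d:
  x_0 = 1.1097·69 + 0.0535·32 + 0.0803·70 + 0.0941·62 + 0.0349·90 + 0.0739·95 + 0.0676·6 = 100.3021
  x_1 = 0.0583·69 + 1.0823·32 + 0.0254·70 + 0.0480·62 + 0.0579·90 + 0.0422·95 + 0.0739·6 = 53.0694
  x_2 = 0.1424·69 + 0.1334·32 + 1.0547·70 + 0.0695·62 + 0.0976·90 + 0.1410·95 + 0.0481·6 = 114.7031
  x_3 = 0.0751·69 + 0.1471·32 + 0.0502·70 + 1.0431·62 + 0.1250·90 + 0.1037·95 + 0.0438·6 = 99.4300
  x_4 = 0.0285·69 + 0.0767·32 + 0.0635·70 + 0.0359·62 + 1.0685·90 + 0.0756·95 + 0.0443·6 = 114.7192
  x_5 = 0.0426·69 + 0.1360·32 + 0.0367·70 + 0.0623·62 + 0.0430·90 + 1.1329·95 + 0.0709·6 = 125.6443
  x_6 = 0.0786·69 + 0.0609·32 + 0.0895·70 + 0.1117·62 + 0.0782·90 + 0.1079·95 + 1.0296·6 = 44.0257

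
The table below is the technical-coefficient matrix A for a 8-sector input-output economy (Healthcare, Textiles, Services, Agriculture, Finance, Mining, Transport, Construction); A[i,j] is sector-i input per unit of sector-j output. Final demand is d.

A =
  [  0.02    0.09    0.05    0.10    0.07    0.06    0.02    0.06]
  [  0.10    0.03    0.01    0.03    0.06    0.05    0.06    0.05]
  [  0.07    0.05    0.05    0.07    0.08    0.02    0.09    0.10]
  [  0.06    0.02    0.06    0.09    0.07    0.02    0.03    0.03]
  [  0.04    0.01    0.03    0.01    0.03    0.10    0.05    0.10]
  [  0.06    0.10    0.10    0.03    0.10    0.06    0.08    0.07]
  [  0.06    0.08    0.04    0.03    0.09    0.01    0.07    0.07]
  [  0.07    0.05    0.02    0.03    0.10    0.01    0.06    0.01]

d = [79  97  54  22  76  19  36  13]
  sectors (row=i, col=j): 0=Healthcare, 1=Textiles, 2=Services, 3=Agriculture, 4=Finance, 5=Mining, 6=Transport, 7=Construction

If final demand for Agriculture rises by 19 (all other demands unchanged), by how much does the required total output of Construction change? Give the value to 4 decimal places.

1.1033

Form M = I − A:
  [  0.98   -0.09   -0.05   -0.10   -0.07   -0.06   -0.02   -0.06]
  [ -0.10    0.97   -0.01   -0.03   -0.06   -0.05   -0.06   -0.05]
  [ -0.07   -0.05    0.95   -0.07   -0.08   -0.02   -0.09   -0.10]
  [ -0.06   -0.02   -0.06    0.91   -0.07   -0.02   -0.03   -0.03]
  [ -0.04   -0.01   -0.03   -0.01    0.97   -0.10   -0.05   -0.10]
  [ -0.06   -0.10   -0.10   -0.03   -0.10    0.94   -0.08   -0.07]
  [ -0.06   -0.08   -0.04   -0.03   -0.09   -0.01    0.93   -0.07]
  [ -0.07   -0.05   -0.02   -0.03   -0.10   -0.01   -0.06    0.99]
Leontief inverse L = M⁻¹:
  [  1.0712    0.1290    0.0858    0.1389    0.1296    0.0957    0.0664    0.1089]
  [  0.1380    1.0695    0.0407    0.0637    0.1110    0.0817    0.0969    0.0923]
  [  0.1237    0.0969    1.0872    0.1137    0.1477    0.0575    0.1406    0.1546]
  [  0.0976    0.0523    0.0899    1.1257    0.1174    0.0488    0.0656    0.0717]
  [  0.0795    0.0503    0.0616    0.0388    1.0836    0.1276    0.0904    0.1396]
  [  0.1246    0.1554    0.1441    0.0776    0.1777    1.1067    0.1429    0.1386]
  [  0.1063    0.1188    0.0696    0.0646    0.1455    0.0445    1.1133    0.1180]
  [  0.1039    0.0805    0.0447    0.0581    0.1414    0.0403    0.0925    1.0504]
Total output x = L · d:
  x_0 = 1.0712·79 + 0.1290·97 + 0.0858·54 + 0.1389·22 + 0.1296·76 + 0.0957·19 + 0.0664·36 + 0.1089·13 = 120.2917
  x_1 = 0.1380·79 + 1.0695·97 + 0.0407·54 + 0.0637·22 + 0.1110·76 + 0.0817·19 + 0.0969·36 + 0.0923·13 = 132.9129
  x_2 = 0.1237·79 + 0.0969·97 + 1.0872·54 + 0.1137·22 + 0.1477·76 + 0.0575·19 + 0.1406·36 + 0.1546·13 = 99.7706
  x_3 = 0.0976·79 + 0.0523·97 + 0.0899·54 + 1.1257·22 + 0.1174·76 + 0.0488·19 + 0.0656·36 + 0.0717·13 = 55.5462
  x_4 = 0.0795·79 + 0.0503·97 + 0.0616·54 + 0.0388·22 + 1.0836·76 + 0.1276·19 + 0.0904·36 + 0.1396·13 = 105.1845
  x_5 = 0.1246·79 + 0.1554·97 + 0.1441·54 + 0.0776·22 + 0.1777·76 + 1.1067·19 + 0.1429·36 + 0.1386·13 = 75.8870
  x_6 = 0.1063·79 + 0.1188·97 + 0.0696·54 + 0.0646·22 + 0.1455·76 + 0.0445·19 + 1.1133·36 + 0.1180·13 = 78.6102
  x_7 = 0.1039·79 + 0.0805·97 + 0.0447·54 + 0.0581·22 + 0.1414·76 + 0.0403·19 + 0.0925·36 + 1.0504·13 = 48.2038
Δx_7 = L[7,3] · Δd_3 = 0.0581 · 19 = 1.1033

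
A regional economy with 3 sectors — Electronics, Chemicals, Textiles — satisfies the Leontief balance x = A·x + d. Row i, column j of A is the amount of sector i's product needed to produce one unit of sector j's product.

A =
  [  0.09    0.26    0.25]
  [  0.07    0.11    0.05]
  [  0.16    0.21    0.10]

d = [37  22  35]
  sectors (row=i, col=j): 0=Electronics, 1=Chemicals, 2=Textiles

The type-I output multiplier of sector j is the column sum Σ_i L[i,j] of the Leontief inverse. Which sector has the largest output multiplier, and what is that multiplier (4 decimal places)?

Form M = I − A:
  [  0.91   -0.26   -0.25]
  [ -0.07    0.89   -0.05]
  [ -0.16   -0.21    0.90]
Leontief inverse L = M⁻¹:
  [  1.1948    0.4330    0.3559]
  [  0.1073    1.1774    0.0952]
  [  0.2374    0.3517    1.1966]
Total output x = L · d:
  x_0 = 1.1948·37 + 0.4330·22 + 0.3559·35 = 66.1921
  x_1 = 0.1073·37 + 1.1774·22 + 0.0952·35 = 33.2064
  x_2 = 0.2374·37 + 0.3517·22 + 1.1966·35 = 58.4045
Output multipliers (column sums of L):
  Electronics: 1.5396
  Chemicals: 1.9622
  Textiles: 1.6478

Chemicals (1.9622)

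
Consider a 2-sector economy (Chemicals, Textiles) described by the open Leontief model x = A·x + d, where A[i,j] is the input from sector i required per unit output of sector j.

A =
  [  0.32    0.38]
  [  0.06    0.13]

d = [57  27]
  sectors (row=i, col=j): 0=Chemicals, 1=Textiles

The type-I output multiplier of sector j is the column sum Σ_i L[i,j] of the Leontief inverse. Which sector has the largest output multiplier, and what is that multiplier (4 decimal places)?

Form M = I − A:
  [  0.68   -0.38]
  [ -0.06    0.87]
Leontief inverse L = M⁻¹:
  [  1.5295    0.6681]
  [  0.1055    1.1955]
Total output x = L · d:
  x_0 = 1.5295·57 + 0.6681·27 = 105.2215
  x_1 = 0.1055·57 + 1.1955·27 = 38.2911
Output multipliers (column sums of L):
  Chemicals: 1.6350
  Textiles: 1.8636

Textiles (1.8636)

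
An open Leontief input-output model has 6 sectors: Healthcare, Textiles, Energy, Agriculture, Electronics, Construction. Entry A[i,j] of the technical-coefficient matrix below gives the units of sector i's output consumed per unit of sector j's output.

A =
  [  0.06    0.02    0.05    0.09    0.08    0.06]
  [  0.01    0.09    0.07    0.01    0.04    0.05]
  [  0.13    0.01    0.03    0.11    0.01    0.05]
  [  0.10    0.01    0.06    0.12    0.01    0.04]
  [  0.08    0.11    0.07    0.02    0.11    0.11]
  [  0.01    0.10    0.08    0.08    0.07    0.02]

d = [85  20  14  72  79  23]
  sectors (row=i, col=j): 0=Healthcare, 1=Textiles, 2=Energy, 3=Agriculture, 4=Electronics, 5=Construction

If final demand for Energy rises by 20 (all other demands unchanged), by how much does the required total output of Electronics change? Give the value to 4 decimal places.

2.3734

Form M = I − A:
  [  0.94   -0.02   -0.05   -0.09   -0.08   -0.06]
  [ -0.01    0.91   -0.07   -0.01   -0.04   -0.05]
  [ -0.13   -0.01    0.97   -0.11   -0.01   -0.05]
  [ -0.10   -0.01   -0.06    0.88   -0.01   -0.04]
  [ -0.08   -0.11   -0.07   -0.02    0.89   -0.11]
  [ -0.01   -0.10   -0.08   -0.08   -0.07    0.98]
Leontief inverse L = M⁻¹:
  [  1.1008    0.0501    0.0843    0.1346    0.1109    0.0922]
  [  0.0347    1.1163    0.0949    0.0360    0.0604    0.0722]
  [  0.1676    0.0298    1.0604    0.1578    0.0361    0.0764]
  [  0.1406    0.0282    0.0894    1.1690    0.0332    0.0661]
  [  0.1256    0.1616    0.1187    0.0699    1.1564    0.1546]
  [  0.0489    0.1307    0.1129    0.1184    0.0956    1.0514]
Total output x = L · d:
  x_0 = 1.1008·85 + 0.0501·20 + 0.0843·14 + 0.1346·72 + 0.1109·79 + 0.0922·23 = 116.3195
  x_1 = 0.0347·85 + 1.1163·20 + 0.0949·14 + 0.0360·72 + 0.0604·79 + 0.0722·23 = 35.6387
  x_2 = 0.1676·85 + 0.0298·20 + 1.0604·14 + 0.1578·72 + 0.0361·79 + 0.0764·23 = 45.6616
  x_3 = 0.1406·85 + 0.0282·20 + 0.0894·14 + 1.1690·72 + 0.0332·79 + 0.0661·23 = 102.0766
  x_4 = 0.1256·85 + 0.1616·20 + 0.1187·14 + 0.0699·72 + 1.1564·79 + 0.1546·23 = 115.5170
  x_5 = 0.0489·85 + 0.1307·20 + 0.1129·14 + 0.1184·72 + 0.0956·79 + 1.0514·23 = 48.6044
Δx_4 = L[4,2] · Δd_2 = 0.1187 · 20 = 2.3734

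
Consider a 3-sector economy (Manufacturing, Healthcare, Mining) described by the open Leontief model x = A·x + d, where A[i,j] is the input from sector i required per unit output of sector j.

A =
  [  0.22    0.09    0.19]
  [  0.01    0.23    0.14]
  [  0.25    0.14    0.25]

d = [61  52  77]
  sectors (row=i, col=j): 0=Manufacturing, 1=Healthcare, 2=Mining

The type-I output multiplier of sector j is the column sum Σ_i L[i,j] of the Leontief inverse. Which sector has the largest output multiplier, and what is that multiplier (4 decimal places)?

Form M = I − A:
  [  0.78   -0.09   -0.19]
  [ -0.01    0.77   -0.14]
  [ -0.25   -0.14    0.75]
Leontief inverse L = M⁻¹:
  [  1.4142    0.2385    0.4028]
  [  0.1077    1.3625    0.2816]
  [  0.4915    0.3338    1.5202]
Total output x = L · d:
  x_0 = 1.4142·61 + 0.2385·52 + 0.4028·77 = 129.6855
  x_1 = 0.1077·61 + 1.3625·52 + 0.2816·77 = 99.1067
  x_2 = 0.4915·61 + 0.3338·52 + 1.5202·77 = 164.3951
Output multipliers (column sums of L):
  Manufacturing: 2.0135
  Healthcare: 1.9349
  Mining: 2.2046

Mining (2.2046)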